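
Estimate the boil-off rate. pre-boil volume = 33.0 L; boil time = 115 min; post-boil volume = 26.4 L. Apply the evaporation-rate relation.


rate = (V_pre − V_post) / (t_min/60)
rate = (33.0 − 26.4) / (115/60)

3.4435 L/hr


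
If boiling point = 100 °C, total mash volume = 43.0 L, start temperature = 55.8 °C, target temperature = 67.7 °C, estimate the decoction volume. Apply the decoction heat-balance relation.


V_dec = V_total·(T_target − T_start)/(T_boil − T_start)
V_dec = 43.0·(67.7 − 55.8)/(100 − 55.8)

11.5769 L


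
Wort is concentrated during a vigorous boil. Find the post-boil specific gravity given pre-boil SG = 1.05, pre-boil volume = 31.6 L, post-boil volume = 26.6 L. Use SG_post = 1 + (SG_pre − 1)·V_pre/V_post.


pts_pre = (1.05 − 1)·1000 = 50.0000
pts_post = 50.0000·31.6/26.6 = 59.3985
SG_post = 1 + 59.3985/1000

1.0594


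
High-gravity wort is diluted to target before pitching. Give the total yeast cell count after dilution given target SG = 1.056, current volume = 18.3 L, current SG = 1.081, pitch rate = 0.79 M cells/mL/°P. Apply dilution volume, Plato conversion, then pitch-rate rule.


V_w = V·((SG_c−1)/(SG_t−1)−1);  °P = 259 − 259/SG_t;  cells = rate·(V+V_w)·°P
V_w = 18.3·((1.081−1)/(1.056−1)−1) = 8.1696
V_final = 18.3 + 8.1696 = 26.4696
°P = 259 − 259/1.056 = 13.7348
cells = 0.79·26.4696·13.7348

287.2097 billion cells


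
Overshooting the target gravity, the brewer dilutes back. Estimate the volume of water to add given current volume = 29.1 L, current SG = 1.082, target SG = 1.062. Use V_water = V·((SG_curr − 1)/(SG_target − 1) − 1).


V_water = 29.1·((1.082 − 1)/(1.062 − 1) − 1)

9.3871 L


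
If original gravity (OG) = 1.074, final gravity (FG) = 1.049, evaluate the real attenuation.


AA = (OG−FG)/(OG−1)·100;  RA = AA·0.8192
AA = (1.074 − 1.049)/(1.074 − 1)·100 = 33.7838
RA = 33.7838·0.8192

27.6757 %


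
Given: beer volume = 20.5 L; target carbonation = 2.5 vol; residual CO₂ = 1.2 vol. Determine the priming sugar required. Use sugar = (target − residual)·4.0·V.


sugar = (2.5 − 1.2)·4.0·20.5

106.6000 g


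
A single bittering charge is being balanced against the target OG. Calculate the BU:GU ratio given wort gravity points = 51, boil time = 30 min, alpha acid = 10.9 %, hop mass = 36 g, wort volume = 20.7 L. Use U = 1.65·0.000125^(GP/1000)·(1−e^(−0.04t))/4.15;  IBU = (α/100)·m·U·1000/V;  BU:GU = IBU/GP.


U = 1.65·0.000125^(51/1000)·(1−e^(−0.04·30))/4.15 = 0.1757
IBU = (10.9/100)·36·0.1757·1000/20.7 = 33.3038
BU:GU = 33.3038/51

0.6530


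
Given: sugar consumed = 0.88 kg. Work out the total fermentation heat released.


Q = m_sugar · 590 kJ/kg
Q = 0.88 · 590

519.2000 kJ


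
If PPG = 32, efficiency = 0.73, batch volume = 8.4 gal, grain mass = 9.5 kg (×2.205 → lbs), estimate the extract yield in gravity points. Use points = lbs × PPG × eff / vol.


lbs = 9.5 × 2.205 = 20.9475
points = 20.9475 × 32 × 0.73 / 8.4

58.2540 points


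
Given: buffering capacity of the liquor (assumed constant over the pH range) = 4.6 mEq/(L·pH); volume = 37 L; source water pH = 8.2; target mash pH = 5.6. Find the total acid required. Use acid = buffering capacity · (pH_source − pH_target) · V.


acid = 4.6 · (8.2 − 5.6) · 37

442.5200 mEq


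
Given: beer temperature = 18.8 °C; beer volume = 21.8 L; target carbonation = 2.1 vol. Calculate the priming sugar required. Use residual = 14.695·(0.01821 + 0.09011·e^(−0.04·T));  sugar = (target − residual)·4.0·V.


residual = 14.695·(0.01821 + 0.09011·e^(−0.04·18.8)) = 0.8918
sugar = (2.1 − 0.8918)·4.0·21.8

105.3517 g


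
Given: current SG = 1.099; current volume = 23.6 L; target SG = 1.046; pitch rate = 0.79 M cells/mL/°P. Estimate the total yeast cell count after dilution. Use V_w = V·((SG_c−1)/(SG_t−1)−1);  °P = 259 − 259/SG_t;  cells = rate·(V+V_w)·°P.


V_w = 23.6·((1.099−1)/(1.046−1)−1) = 27.1913
V_final = 23.6 + 27.1913 = 50.7913
°P = 259 − 259/1.046 = 11.3901
cells = 0.79·50.7913·11.3901

457.0275 billion cells


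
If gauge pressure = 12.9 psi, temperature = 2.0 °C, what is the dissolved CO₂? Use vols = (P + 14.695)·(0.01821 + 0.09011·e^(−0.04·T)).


vols = (12.9 + 14.695)·(0.01821 + 0.09011·e^(−0.04·2.0))

2.7979 volumes


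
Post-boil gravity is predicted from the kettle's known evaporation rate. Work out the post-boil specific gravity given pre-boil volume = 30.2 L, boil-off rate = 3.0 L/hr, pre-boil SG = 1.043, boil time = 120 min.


V_post = V_pre − rate·(t/60);  SG_post = 1 + (SG_pre−1)·V_pre/V_post
V_post = 30.2 − 3.0·(120/60) = 24.2000
SG_post = 1 + (1.043 − 1)·30.2/24.2000

1.0537


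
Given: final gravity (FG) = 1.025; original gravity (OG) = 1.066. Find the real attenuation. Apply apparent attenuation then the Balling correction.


AA = (OG−FG)/(OG−1)·100;  RA = AA·0.8192
AA = (1.066 − 1.025)/(1.066 − 1)·100 = 62.1212
RA = 62.1212·0.8192

50.8897 %


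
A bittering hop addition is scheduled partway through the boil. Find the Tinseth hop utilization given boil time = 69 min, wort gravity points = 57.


U = 1.65·0.000125^(GP/1000) · (1 − e^(−0.04·t))/4.15
bigness = 1.65·0.000125^(57/1000) = 0.9886
boil_factor = (1 − e^(−0.04·69))/4.15 = 0.2257
U = 0.9886 · 0.2257

0.2231


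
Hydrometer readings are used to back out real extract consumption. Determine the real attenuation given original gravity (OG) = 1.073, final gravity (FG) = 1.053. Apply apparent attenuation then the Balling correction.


AA = (OG−FG)/(OG−1)·100;  RA = AA·0.8192
AA = (1.073 − 1.053)/(1.073 − 1)·100 = 27.3973
RA = 27.3973·0.8192

22.4438 %


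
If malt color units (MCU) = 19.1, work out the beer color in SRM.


SRM = 1.4922 · MCU^0.6859
SRM = 1.4922 · 19.1^0.6859

11.2846 SRM


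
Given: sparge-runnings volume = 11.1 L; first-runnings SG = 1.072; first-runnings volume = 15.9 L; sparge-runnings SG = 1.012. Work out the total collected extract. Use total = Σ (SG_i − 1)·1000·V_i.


first = (1.072 − 1)·1000·15.9 = 1144.8000
sparge = (1.012 − 1)·1000·11.1 = 133.2000
total = 1144.8000 + 133.2000

1278.0000 gravity·L


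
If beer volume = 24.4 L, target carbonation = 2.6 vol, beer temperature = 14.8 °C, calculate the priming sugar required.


residual = 14.695·(0.01821 + 0.09011·e^(−0.04·T));  sugar = (target − residual)·4.0·V
residual = 14.695·(0.01821 + 0.09011·e^(−0.04·14.8)) = 1.0002
sugar = (2.6 − 1.0002)·4.0·24.4

156.1453 g


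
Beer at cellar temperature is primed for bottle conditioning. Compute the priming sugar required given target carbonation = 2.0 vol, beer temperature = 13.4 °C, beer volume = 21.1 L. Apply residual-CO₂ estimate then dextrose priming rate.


residual = 14.695·(0.01821 + 0.09011·e^(−0.04·T));  sugar = (target − residual)·4.0·V
residual = 14.695·(0.01821 + 0.09011·e^(−0.04·13.4)) = 1.0423
sugar = (2.0 − 1.0423)·4.0·21.1

80.8261 g


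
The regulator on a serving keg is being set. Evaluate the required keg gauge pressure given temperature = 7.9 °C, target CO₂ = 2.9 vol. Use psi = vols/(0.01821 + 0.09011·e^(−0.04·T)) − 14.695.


psi = 2.9/(0.01821 + 0.09011·e^(−0.04·7.9)) − 14.695

19.8677 psi


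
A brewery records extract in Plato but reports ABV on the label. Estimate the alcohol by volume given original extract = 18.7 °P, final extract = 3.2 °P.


SG = 259/(259 − P);  ABV = (OG − FG)·131.25
OG = 259/(259 − 18.7) = 1.0778
FG = 259/(259 − 3.2) = 1.0125
ABV = (1.0778 − 1.0125)·131.25

8.5719 % ABV


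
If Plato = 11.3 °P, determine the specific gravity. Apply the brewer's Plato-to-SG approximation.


SG = 259/(259 − P)
SG = 259/(259 − 11.3)

1.0456


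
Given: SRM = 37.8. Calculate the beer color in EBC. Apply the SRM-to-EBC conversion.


EBC = SRM · 1.97
EBC = 37.8 · 1.97

74.4660 EBC


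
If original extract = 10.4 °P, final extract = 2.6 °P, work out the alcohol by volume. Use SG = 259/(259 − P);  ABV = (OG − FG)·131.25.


OG = 259/(259 − 10.4) = 1.0418
FG = 259/(259 − 2.6) = 1.0101
ABV = (1.0418 − 1.0101)·131.25

4.1598 % ABV


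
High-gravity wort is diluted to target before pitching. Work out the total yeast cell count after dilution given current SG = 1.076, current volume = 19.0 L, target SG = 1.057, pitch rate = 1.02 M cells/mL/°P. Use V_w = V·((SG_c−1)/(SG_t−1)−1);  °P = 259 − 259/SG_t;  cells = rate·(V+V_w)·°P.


V_w = 19.0·((1.076−1)/(1.057−1)−1) = 6.3333
V_final = 19.0 + 6.3333 = 25.3333
°P = 259 − 259/1.057 = 13.9669
cells = 1.02·25.3333·13.9669

360.9044 billion cells


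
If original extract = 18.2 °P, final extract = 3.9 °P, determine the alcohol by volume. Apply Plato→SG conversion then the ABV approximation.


SG = 259/(259 − P);  ABV = (OG − FG)·131.25
OG = 259/(259 − 18.2) = 1.0756
FG = 259/(259 − 3.9) = 1.0153
ABV = (1.0756 − 1.0153)·131.25

7.9135 % ABV


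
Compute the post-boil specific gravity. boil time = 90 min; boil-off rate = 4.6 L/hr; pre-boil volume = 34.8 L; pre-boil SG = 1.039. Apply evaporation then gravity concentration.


V_post = V_pre − rate·(t/60);  SG_post = 1 + (SG_pre−1)·V_pre/V_post
V_post = 34.8 − 4.6·(90/60) = 27.9000
SG_post = 1 + (1.039 − 1)·34.8/27.9000

1.0486


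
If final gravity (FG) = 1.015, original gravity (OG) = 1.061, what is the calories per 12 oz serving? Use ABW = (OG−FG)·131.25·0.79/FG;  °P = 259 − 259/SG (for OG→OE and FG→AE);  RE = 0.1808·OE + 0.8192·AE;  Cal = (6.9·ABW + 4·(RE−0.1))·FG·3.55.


ABW = (1.061 − 1.015)·131.25·0.79/1.015 = 4.6991
OE = 259 − 259/1.061 = 14.8907 °P
AE = 259 − 259/1.015 = 3.8276 °P
RE = 0.1808·14.8907 + 0.8192·3.8276 = 5.8278 °P
Cal = (6.9·4.6991 + 4·(5.8278−0.1))·1.015·3.55

199.3866 kcal


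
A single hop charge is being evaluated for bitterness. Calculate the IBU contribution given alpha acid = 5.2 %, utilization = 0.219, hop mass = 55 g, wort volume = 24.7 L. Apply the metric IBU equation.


IBU = (α/100)·mass·U·1000 / V
IBU = (5.2/100)·55·0.219·1000 / 24.7

25.3579 IBU


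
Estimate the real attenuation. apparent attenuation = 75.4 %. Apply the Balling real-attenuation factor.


RA = AA · 0.8192
RA = 75.4 · 0.8192

61.7677 %


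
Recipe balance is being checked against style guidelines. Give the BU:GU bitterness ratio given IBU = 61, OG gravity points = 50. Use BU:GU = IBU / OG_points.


BU:GU = 61 / 50

1.2200


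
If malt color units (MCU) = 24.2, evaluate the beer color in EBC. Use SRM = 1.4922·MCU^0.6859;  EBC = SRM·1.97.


SRM = 1.4922·24.2^0.6859 = 13.2735
EBC = 13.2735·1.97

26.1488 EBC


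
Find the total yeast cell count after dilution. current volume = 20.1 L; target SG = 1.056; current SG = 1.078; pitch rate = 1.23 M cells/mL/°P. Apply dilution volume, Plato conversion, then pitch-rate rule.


V_w = V·((SG_c−1)/(SG_t−1)−1);  °P = 259 − 259/SG_t;  cells = rate·(V+V_w)·°P
V_w = 20.1·((1.078−1)/(1.056−1)−1) = 7.8964
V_final = 20.1 + 7.8964 = 27.9964
°P = 259 − 259/1.056 = 13.7348
cells = 1.23·27.9964·13.7348

472.9678 billion cells


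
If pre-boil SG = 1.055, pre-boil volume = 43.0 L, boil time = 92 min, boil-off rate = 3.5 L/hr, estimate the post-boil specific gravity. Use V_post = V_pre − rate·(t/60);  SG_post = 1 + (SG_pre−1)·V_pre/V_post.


V_post = 43.0 − 3.5·(92/60) = 37.6333
SG_post = 1 + (1.055 − 1)·43.0/37.6333

1.0628


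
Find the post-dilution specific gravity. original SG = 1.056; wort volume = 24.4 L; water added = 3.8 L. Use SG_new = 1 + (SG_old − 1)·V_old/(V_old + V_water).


pts = (1.056 − 1)·1000·24.4/(24.4 + 3.8) = 48.4539
SG_new = 1 + 48.4539/1000

1.0485


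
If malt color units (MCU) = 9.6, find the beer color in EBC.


SRM = 1.4922·MCU^0.6859;  EBC = SRM·1.97
SRM = 1.4922·9.6^0.6859 = 7.0399
EBC = 7.0399·1.97

13.8686 EBC


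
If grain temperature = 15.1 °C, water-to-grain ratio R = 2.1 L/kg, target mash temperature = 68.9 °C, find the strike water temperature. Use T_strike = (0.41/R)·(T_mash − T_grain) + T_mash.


T_strike = (0.41/2.1)·(68.9 − 15.1) + 68.9

79.4038 °C


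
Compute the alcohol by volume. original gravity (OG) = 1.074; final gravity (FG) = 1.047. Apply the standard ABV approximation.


ABV = (OG − FG) · 131.25
ABV = (1.074 − 1.047) · 131.25

3.5438 % ABV


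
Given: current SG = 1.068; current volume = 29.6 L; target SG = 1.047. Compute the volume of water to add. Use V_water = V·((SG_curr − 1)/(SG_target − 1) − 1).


V_water = 29.6·((1.068 − 1)/(1.047 − 1) − 1)

13.2255 L


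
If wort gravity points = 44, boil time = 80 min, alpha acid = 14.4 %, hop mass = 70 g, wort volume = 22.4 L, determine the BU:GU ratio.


U = 1.65·0.000125^(GP/1000)·(1−e^(−0.04t))/4.15;  IBU = (α/100)·m·U·1000/V;  BU:GU = IBU/GP
U = 1.65·0.000125^(44/1000)·(1−e^(−0.04·80))/4.15 = 0.2568
IBU = (14.4/100)·70·0.2568·1000/22.4 = 115.5683
BU:GU = 115.5683/44

2.6266


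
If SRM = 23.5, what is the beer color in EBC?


EBC = SRM · 1.97
EBC = 23.5 · 1.97

46.2950 EBC


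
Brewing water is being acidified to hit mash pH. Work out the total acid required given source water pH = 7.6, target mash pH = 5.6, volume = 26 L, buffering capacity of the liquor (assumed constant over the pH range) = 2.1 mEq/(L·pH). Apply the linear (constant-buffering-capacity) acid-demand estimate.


acid = buffering capacity · (pH_source − pH_target) · V
acid = 2.1 · (7.6 − 5.6) · 26

109.2000 mEq


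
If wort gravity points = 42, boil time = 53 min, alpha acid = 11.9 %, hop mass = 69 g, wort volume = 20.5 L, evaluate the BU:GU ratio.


U = 1.65·0.000125^(GP/1000)·(1−e^(−0.04t))/4.15;  IBU = (α/100)·m·U·1000/V;  BU:GU = IBU/GP
U = 1.65·0.000125^(42/1000)·(1−e^(−0.04·53))/4.15 = 0.2399
IBU = (11.9/100)·69·0.2399·1000/20.5 = 96.0761
BU:GU = 96.0761/42

2.2875


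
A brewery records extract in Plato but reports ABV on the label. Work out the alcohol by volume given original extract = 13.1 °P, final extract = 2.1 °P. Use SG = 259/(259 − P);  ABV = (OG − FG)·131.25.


OG = 259/(259 − 13.1) = 1.0533
FG = 259/(259 − 2.1) = 1.0082
ABV = (1.0533 − 1.0082)·131.25

5.9193 % ABV


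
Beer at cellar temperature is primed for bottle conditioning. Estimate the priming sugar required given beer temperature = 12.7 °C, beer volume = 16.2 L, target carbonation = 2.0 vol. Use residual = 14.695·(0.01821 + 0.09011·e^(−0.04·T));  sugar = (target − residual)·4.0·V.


residual = 14.695·(0.01821 + 0.09011·e^(−0.04·12.7)) = 1.0643
sugar = (2.0 − 1.0643)·4.0·16.2

60.6305 g


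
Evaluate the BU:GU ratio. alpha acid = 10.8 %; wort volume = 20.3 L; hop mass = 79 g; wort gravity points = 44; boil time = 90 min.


U = 1.65·0.000125^(GP/1000)·(1−e^(−0.04t))/4.15;  IBU = (α/100)·m·U·1000/V;  BU:GU = IBU/GP
U = 1.65·0.000125^(44/1000)·(1−e^(−0.04·90))/4.15 = 0.2604
IBU = (10.8/100)·79·0.2604·1000/20.3 = 109.4518
BU:GU = 109.4518/44

2.4875


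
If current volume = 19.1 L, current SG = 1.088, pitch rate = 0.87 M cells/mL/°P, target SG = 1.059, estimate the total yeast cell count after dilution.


V_w = V·((SG_c−1)/(SG_t−1)−1);  °P = 259 − 259/SG_t;  cells = rate·(V+V_w)·°P
V_w = 19.1·((1.088−1)/(1.059−1)−1) = 9.3881
V_final = 19.1 + 9.3881 = 28.4881
°P = 259 − 259/1.059 = 14.4297
cells = 0.87·28.4881·14.4297

357.6342 billion cells


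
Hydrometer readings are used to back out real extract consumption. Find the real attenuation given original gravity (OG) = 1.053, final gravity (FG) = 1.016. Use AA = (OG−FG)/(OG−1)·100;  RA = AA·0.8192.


AA = (1.053 − 1.016)/(1.053 − 1)·100 = 69.8113
RA = 69.8113·0.8192

57.1894 %


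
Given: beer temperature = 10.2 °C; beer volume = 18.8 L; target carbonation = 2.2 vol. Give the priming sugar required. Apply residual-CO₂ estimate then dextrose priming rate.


residual = 14.695·(0.01821 + 0.09011·e^(−0.04·T));  sugar = (target − residual)·4.0·V
residual = 14.695·(0.01821 + 0.09011·e^(−0.04·10.2)) = 1.1481
sugar = (2.2 − 1.1481)·4.0·18.8

79.1000 g


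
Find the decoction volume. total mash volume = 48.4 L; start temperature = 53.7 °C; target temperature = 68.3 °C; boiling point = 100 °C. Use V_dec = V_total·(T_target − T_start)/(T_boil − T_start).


V_dec = 48.4·(68.3 − 53.7)/(100 − 53.7)

15.2622 L


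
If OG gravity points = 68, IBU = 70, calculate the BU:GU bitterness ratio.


BU:GU = IBU / OG_points
BU:GU = 70 / 68

1.0294


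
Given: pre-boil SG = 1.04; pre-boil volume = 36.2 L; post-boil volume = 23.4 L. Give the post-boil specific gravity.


SG_post = 1 + (SG_pre − 1)·V_pre/V_post
pts_pre = (1.04 − 1)·1000 = 40.0000
pts_post = 40.0000·36.2/23.4 = 61.8803
SG_post = 1 + 61.8803/1000

1.0619


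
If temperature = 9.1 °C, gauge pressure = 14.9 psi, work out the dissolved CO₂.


vols = (P + 14.695)·(0.01821 + 0.09011·e^(−0.04·T))
vols = (14.9 + 14.695)·(0.01821 + 0.09011·e^(−0.04·9.1))

2.3921 volumes


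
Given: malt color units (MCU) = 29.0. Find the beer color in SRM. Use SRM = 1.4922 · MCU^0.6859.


SRM = 1.4922 · 29.0^0.6859

15.0275 SRM


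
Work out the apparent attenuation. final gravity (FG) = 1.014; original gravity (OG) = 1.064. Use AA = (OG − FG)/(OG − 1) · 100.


AA = (1.064 − 1.014)/(1.064 − 1) · 100

78.1250 %


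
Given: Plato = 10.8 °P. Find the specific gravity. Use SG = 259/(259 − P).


SG = 259/(259 − 10.8)

1.0435


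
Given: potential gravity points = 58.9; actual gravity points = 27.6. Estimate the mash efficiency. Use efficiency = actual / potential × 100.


efficiency = 27.6 / 58.9 × 100

46.8591 %


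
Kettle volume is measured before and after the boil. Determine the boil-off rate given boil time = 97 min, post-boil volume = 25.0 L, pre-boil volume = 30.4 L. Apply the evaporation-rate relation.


rate = (V_pre − V_post) / (t_min/60)
rate = (30.4 − 25.0) / (97/60)

3.3402 L/hr


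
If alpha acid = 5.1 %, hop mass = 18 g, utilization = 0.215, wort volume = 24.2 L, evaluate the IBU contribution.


IBU = (α/100)·mass·U·1000 / V
IBU = (5.1/100)·18·0.215·1000 / 24.2

8.1558 IBU


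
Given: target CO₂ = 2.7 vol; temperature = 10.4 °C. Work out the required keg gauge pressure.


psi = vols/(0.01821 + 0.09011·e^(−0.04·T)) − 14.695
psi = 2.7/(0.01821 + 0.09011·e^(−0.04·10.4)) − 14.695

20.0747 psi


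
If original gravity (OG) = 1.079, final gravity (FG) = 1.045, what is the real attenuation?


AA = (OG−FG)/(OG−1)·100;  RA = AA·0.8192
AA = (1.079 − 1.045)/(1.079 − 1)·100 = 43.0380
RA = 43.0380·0.8192

35.2567 %


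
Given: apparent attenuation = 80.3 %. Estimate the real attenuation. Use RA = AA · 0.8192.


RA = 80.3 · 0.8192

65.7818 %


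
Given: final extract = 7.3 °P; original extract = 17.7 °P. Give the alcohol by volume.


SG = 259/(259 − P);  ABV = (OG − FG)·131.25
OG = 259/(259 − 17.7) = 1.0734
FG = 259/(259 − 7.3) = 1.0290
ABV = (1.0734 − 1.0290)·131.25

5.8209 % ABV


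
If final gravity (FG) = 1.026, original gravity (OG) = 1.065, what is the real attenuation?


AA = (OG−FG)/(OG−1)·100;  RA = AA·0.8192
AA = (1.065 − 1.026)/(1.065 − 1)·100 = 60.0000
RA = 60.0000·0.8192

49.1520 %


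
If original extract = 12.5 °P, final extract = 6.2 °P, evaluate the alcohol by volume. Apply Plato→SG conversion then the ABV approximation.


SG = 259/(259 − P);  ABV = (OG − FG)·131.25
OG = 259/(259 − 12.5) = 1.0507
FG = 259/(259 − 6.2) = 1.0245
ABV = (1.0507 − 1.0245)·131.25

3.4367 % ABV


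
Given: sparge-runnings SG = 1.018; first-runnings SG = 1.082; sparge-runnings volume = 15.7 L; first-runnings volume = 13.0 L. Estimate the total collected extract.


total = Σ (SG_i − 1)·1000·V_i
first = (1.082 − 1)·1000·13.0 = 1066.0000
sparge = (1.018 − 1)·1000·15.7 = 282.6000
total = 1066.0000 + 282.6000

1348.6000 gravity·L


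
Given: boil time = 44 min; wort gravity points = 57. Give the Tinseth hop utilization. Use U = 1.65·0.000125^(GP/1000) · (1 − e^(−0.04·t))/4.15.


bigness = 1.65·0.000125^(57/1000) = 0.9886
boil_factor = (1 − e^(−0.04·44))/4.15 = 0.1995
U = 0.9886 · 0.1995

0.1972


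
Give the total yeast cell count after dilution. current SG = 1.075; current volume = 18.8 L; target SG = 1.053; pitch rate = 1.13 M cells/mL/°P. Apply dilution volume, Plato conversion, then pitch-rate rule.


V_w = V·((SG_c−1)/(SG_t−1)−1);  °P = 259 − 259/SG_t;  cells = rate·(V+V_w)·°P
V_w = 18.8·((1.075−1)/(1.053−1)−1) = 7.8038
V_final = 18.8 + 7.8038 = 26.6038
°P = 259 − 259/1.053 = 13.0361
cells = 1.13·26.6038·13.0361

391.8943 billion cells


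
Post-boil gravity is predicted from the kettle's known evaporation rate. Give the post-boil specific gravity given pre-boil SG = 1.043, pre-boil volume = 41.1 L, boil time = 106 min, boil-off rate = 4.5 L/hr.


V_post = V_pre − rate·(t/60);  SG_post = 1 + (SG_pre−1)·V_pre/V_post
V_post = 41.1 − 4.5·(106/60) = 33.1500
SG_post = 1 + (1.043 − 1)·41.1/33.1500

1.0533


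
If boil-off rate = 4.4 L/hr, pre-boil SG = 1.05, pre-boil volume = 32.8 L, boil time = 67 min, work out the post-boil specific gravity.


V_post = V_pre − rate·(t/60);  SG_post = 1 + (SG_pre−1)·V_pre/V_post
V_post = 32.8 − 4.4·(67/60) = 27.8867
SG_post = 1 + (1.05 − 1)·32.8/27.8867

1.0588


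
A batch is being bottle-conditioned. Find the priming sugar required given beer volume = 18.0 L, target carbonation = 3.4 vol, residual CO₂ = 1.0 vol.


sugar = (target − residual)·4.0·V
sugar = (3.4 − 1.0)·4.0·18.0

172.8000 g


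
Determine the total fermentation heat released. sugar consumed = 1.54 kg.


Q = m_sugar · 590 kJ/kg
Q = 1.54 · 590

908.6000 kJ


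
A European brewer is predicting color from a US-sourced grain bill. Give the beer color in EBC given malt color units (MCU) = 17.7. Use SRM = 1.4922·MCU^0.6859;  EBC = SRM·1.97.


SRM = 1.4922·17.7^0.6859 = 10.7106
EBC = 10.7106·1.97

21.0998 EBC


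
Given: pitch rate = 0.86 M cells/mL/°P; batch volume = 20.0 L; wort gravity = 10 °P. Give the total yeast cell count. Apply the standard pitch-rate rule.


cells (billions) = rate · V_L · °P
cells = 0.86 · 20.0 · 10

172.0000 billion cells


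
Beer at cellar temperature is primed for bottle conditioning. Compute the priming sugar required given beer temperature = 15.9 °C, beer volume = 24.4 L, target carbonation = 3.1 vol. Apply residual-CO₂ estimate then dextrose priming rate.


residual = 14.695·(0.01821 + 0.09011·e^(−0.04·T));  sugar = (target − residual)·4.0·V
residual = 14.695·(0.01821 + 0.09011·e^(−0.04·15.9)) = 0.9686
sugar = (3.1 − 0.9686)·4.0·24.4

208.0229 g


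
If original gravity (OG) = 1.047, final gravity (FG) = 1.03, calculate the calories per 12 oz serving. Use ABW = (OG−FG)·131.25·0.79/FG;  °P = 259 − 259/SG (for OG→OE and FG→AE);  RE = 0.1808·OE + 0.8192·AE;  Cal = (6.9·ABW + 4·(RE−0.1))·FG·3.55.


ABW = (1.047 − 1.03)·131.25·0.79/1.03 = 1.7113
OE = 259 − 259/1.047 = 11.6266 °P
AE = 259 − 259/1.03 = 7.5437 °P
RE = 0.1808·11.6266 + 0.8192·7.5437 = 8.2819 °P
Cal = (6.9·1.7113 + 4·(8.2819−0.1))·1.03·3.55

162.8451 kcal


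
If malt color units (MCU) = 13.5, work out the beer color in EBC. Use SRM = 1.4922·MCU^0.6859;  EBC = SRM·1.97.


SRM = 1.4922·13.5^0.6859 = 8.8945
EBC = 8.8945·1.97

17.5222 EBC


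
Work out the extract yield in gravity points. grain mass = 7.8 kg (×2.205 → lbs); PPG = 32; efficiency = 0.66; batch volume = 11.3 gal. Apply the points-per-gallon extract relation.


points = lbs × PPG × eff / vol
lbs = 7.8 × 2.205 = 17.1990
points = 17.1990 × 32 × 0.66 / 11.3

32.1454 points


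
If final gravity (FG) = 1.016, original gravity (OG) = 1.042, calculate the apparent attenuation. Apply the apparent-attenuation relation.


AA = (OG − FG)/(OG − 1) · 100
AA = (1.042 − 1.016)/(1.042 − 1) · 100

61.9048 %


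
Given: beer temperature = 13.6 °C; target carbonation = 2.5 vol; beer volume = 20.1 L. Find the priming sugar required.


residual = 14.695·(0.01821 + 0.09011·e^(−0.04·T));  sugar = (target − residual)·4.0·V
residual = 14.695·(0.01821 + 0.09011·e^(−0.04·13.6)) = 1.0362
sugar = (2.5 − 1.0362)·4.0·20.1

117.6918 g


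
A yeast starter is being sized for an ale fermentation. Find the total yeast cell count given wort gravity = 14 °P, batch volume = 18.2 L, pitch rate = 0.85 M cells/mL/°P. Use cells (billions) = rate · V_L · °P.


cells = 0.85 · 18.2 · 14

216.5800 billion cells


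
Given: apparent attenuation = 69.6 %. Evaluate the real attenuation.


RA = AA · 0.8192
RA = 69.6 · 0.8192

57.0163 %


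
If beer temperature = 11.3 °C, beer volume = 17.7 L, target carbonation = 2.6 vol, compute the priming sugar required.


residual = 14.695·(0.01821 + 0.09011·e^(−0.04·T));  sugar = (target − residual)·4.0·V
residual = 14.695·(0.01821 + 0.09011·e^(−0.04·11.3)) = 1.1102
sugar = (2.6 − 1.1102)·4.0·17.7

105.4754 g


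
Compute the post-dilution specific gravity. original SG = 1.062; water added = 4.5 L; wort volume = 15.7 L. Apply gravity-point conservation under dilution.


SG_new = 1 + (SG_old − 1)·V_old/(V_old + V_water)
pts = (1.062 − 1)·1000·15.7/(15.7 + 4.5) = 48.1881
SG_new = 1 + 48.1881/1000

1.0482


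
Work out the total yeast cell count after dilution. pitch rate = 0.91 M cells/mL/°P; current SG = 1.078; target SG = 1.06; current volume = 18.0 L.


V_w = V·((SG_c−1)/(SG_t−1)−1);  °P = 259 − 259/SG_t;  cells = rate·(V+V_w)·°P
V_w = 18.0·((1.078−1)/(1.06−1)−1) = 5.4000
V_final = 18.0 + 5.4000 = 23.4000
°P = 259 − 259/1.06 = 14.6604
cells = 0.91·23.4000·14.6604

312.1781 billion cells


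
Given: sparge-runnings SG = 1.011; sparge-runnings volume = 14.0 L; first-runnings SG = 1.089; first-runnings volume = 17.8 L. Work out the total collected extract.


total = Σ (SG_i − 1)·1000·V_i
first = (1.089 − 1)·1000·17.8 = 1584.2000
sparge = (1.011 − 1)·1000·14.0 = 154.0000
total = 1584.2000 + 154.0000

1738.2000 gravity·L


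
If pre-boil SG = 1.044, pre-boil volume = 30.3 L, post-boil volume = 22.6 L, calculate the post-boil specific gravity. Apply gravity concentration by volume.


SG_post = 1 + (SG_pre − 1)·V_pre/V_post
pts_pre = (1.044 − 1)·1000 = 44.0000
pts_post = 44.0000·30.3/22.6 = 58.9912
SG_post = 1 + 58.9912/1000

1.0590


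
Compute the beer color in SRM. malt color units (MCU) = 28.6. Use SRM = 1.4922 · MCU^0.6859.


SRM = 1.4922 · 28.6^0.6859

14.8850 SRM


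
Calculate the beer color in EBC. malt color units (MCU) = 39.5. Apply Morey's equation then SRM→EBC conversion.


SRM = 1.4922·MCU^0.6859;  EBC = SRM·1.97
SRM = 1.4922·39.5^0.6859 = 18.5752
EBC = 18.5752·1.97

36.5931 EBC


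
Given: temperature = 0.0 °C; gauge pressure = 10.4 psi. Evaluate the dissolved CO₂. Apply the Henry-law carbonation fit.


vols = (P + 14.695)·(0.01821 + 0.09011·e^(−0.04·T))
vols = (10.4 + 14.695)·(0.01821 + 0.09011·e^(−0.04·0.0))

2.7183 volumes


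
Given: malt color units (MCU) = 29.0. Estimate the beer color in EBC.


SRM = 1.4922·MCU^0.6859;  EBC = SRM·1.97
SRM = 1.4922·29.0^0.6859 = 15.0275
EBC = 15.0275·1.97

29.6041 EBC


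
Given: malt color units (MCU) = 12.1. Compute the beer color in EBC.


SRM = 1.4922·MCU^0.6859;  EBC = SRM·1.97
SRM = 1.4922·12.1^0.6859 = 8.2511
EBC = 8.2511·1.97

16.2546 EBC


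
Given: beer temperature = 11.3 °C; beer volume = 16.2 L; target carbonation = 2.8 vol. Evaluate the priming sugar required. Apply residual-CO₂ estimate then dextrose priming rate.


residual = 14.695·(0.01821 + 0.09011·e^(−0.04·T));  sugar = (target − residual)·4.0·V
residual = 14.695·(0.01821 + 0.09011·e^(−0.04·11.3)) = 1.1102
sugar = (2.8 − 1.1102)·4.0·16.2

109.4968 g


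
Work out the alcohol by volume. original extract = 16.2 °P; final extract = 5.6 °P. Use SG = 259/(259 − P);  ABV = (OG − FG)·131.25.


OG = 259/(259 − 16.2) = 1.0667
FG = 259/(259 − 5.6) = 1.0221
ABV = (1.0667 − 1.0221)·131.25

5.8567 % ABV


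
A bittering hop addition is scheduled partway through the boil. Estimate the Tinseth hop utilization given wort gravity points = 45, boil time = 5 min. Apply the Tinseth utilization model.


U = 1.65·0.000125^(GP/1000) · (1 − e^(−0.04·t))/4.15
bigness = 1.65·0.000125^(45/1000) = 1.1011
boil_factor = (1 − e^(−0.04·5))/4.15 = 0.0437
U = 1.1011 · 0.0437

0.0481


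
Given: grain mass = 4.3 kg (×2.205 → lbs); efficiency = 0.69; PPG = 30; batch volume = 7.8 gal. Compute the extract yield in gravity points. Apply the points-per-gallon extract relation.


points = lbs × PPG × eff / vol
lbs = 4.3 × 2.205 = 9.4815
points = 9.4815 × 30 × 0.69 / 7.8

25.1624 points


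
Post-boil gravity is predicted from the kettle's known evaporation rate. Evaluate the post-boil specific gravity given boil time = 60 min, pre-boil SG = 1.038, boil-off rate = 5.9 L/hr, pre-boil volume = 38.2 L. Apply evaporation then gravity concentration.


V_post = V_pre − rate·(t/60);  SG_post = 1 + (SG_pre−1)·V_pre/V_post
V_post = 38.2 − 5.9·(60/60) = 32.3000
SG_post = 1 + (1.038 − 1)·38.2/32.3000

1.0449


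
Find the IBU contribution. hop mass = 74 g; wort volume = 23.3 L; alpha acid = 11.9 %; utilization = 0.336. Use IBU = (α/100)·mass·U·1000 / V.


IBU = (11.9/100)·74·0.336·1000 / 23.3

126.9878 IBU


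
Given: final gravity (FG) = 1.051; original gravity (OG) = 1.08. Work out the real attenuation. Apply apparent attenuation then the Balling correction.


AA = (OG−FG)/(OG−1)·100;  RA = AA·0.8192
AA = (1.08 − 1.051)/(1.08 − 1)·100 = 36.2500
RA = 36.2500·0.8192

29.6960 %


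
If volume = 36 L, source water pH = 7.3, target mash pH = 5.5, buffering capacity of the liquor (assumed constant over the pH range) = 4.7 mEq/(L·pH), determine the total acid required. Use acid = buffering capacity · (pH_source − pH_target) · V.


acid = 4.7 · (7.3 − 5.5) · 36

304.5600 mEq


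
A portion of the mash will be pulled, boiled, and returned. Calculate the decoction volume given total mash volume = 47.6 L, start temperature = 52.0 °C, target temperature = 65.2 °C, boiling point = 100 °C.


V_dec = V_total·(T_target − T_start)/(T_boil − T_start)
V_dec = 47.6·(65.2 − 52.0)/(100 − 52.0)

13.0900 L


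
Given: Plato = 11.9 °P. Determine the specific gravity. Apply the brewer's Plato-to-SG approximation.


SG = 259/(259 − P)
SG = 259/(259 − 11.9)

1.0482


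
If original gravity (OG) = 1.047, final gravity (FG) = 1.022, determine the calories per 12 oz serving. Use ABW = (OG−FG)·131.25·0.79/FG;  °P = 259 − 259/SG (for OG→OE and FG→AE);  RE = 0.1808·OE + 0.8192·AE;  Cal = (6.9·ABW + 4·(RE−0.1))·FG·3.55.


ABW = (1.047 − 1.022)·131.25·0.79/1.022 = 2.5364
OE = 259 − 259/1.047 = 11.6266 °P
AE = 259 − 259/1.022 = 5.5753 °P
RE = 0.1808·11.6266 + 0.8192·5.5753 = 6.6694 °P
Cal = (6.9·2.5364 + 4·(6.6694−0.1))·1.022·3.55

158.8334 kcal


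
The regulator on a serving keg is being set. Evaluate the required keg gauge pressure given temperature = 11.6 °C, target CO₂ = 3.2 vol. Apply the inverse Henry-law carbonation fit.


psi = vols/(0.01821 + 0.09011·e^(−0.04·T)) − 14.695
psi = 3.2/(0.01821 + 0.09011·e^(−0.04·11.6)) − 14.695

28.0470 psi


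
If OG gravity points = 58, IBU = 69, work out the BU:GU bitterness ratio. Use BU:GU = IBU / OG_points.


BU:GU = 69 / 58

1.1897


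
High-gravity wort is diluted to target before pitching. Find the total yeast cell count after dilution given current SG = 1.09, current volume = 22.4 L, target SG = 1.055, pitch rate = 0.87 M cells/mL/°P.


V_w = V·((SG_c−1)/(SG_t−1)−1);  °P = 259 − 259/SG_t;  cells = rate·(V+V_w)·°P
V_w = 22.4·((1.09−1)/(1.055−1)−1) = 14.2545
V_final = 22.4 + 14.2545 = 36.6545
°P = 259 − 259/1.055 = 13.5024
cells = 0.87·36.6545·13.5024

430.5832 billion cells


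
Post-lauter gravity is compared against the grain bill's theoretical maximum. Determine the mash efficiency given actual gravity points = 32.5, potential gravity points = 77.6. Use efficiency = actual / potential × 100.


efficiency = 32.5 / 77.6 × 100

41.8814 %


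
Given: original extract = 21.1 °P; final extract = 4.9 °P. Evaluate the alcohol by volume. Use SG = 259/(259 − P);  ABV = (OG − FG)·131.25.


OG = 259/(259 − 21.1) = 1.0887
FG = 259/(259 − 4.9) = 1.0193
ABV = (1.0887 − 1.0193)·131.25

9.1099 % ABV


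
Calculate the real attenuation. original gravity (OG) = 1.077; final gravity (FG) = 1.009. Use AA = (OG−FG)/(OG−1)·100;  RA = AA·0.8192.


AA = (1.077 − 1.009)/(1.077 − 1)·100 = 88.3117
RA = 88.3117·0.8192

72.3449 %


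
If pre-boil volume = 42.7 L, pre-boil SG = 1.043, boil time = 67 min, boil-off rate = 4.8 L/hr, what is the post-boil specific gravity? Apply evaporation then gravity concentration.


V_post = V_pre − rate·(t/60);  SG_post = 1 + (SG_pre−1)·V_pre/V_post
V_post = 42.7 − 4.8·(67/60) = 37.3400
SG_post = 1 + (1.043 − 1)·42.7/37.3400

1.0492


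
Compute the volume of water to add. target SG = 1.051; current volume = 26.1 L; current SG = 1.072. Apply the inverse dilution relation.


V_water = V·((SG_curr − 1)/(SG_target − 1) − 1)
V_water = 26.1·((1.072 − 1)/(1.051 − 1) − 1)

10.7471 L


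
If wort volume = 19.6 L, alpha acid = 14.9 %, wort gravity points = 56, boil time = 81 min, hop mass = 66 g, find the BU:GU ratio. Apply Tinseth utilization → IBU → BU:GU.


U = 1.65·0.000125^(GP/1000)·(1−e^(−0.04t))/4.15;  IBU = (α/100)·m·U·1000/V;  BU:GU = IBU/GP
U = 1.65·0.000125^(56/1000)·(1−e^(−0.04·81))/4.15 = 0.2309
IBU = (14.9/100)·66·0.2309·1000/19.6 = 115.8741
BU:GU = 115.8741/56

2.0692


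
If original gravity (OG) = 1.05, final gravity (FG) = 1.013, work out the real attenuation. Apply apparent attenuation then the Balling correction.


AA = (OG−FG)/(OG−1)·100;  RA = AA·0.8192
AA = (1.05 − 1.013)/(1.05 − 1)·100 = 74.0000
RA = 74.0000·0.8192

60.6208 %


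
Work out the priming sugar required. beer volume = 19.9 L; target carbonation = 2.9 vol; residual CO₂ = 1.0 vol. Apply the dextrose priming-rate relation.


sugar = (target − residual)·4.0·V
sugar = (2.9 − 1.0)·4.0·19.9

151.2400 g


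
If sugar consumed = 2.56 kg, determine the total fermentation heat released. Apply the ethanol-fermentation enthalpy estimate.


Q = m_sugar · 590 kJ/kg
Q = 2.56 · 590

1510.4000 kJ


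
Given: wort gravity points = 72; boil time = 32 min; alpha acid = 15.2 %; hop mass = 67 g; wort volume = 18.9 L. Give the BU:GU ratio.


U = 1.65·0.000125^(GP/1000)·(1−e^(−0.04t))/4.15;  IBU = (α/100)·m·U·1000/V;  BU:GU = IBU/GP
U = 1.65·0.000125^(72/1000)·(1−e^(−0.04·32))/4.15 = 0.1503
IBU = (15.2/100)·67·0.1503·1000/18.9 = 80.9813
BU:GU = 80.9813/72

1.1247


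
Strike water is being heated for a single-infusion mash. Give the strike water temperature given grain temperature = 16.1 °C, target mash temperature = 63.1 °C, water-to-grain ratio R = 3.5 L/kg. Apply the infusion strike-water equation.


T_strike = (0.41/R)·(T_mash − T_grain) + T_mash
T_strike = (0.41/3.5)·(63.1 − 16.1) + 63.1

68.6057 °C


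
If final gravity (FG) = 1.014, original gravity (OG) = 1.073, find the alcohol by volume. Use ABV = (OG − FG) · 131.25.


ABV = (1.073 − 1.014) · 131.25

7.7437 % ABV


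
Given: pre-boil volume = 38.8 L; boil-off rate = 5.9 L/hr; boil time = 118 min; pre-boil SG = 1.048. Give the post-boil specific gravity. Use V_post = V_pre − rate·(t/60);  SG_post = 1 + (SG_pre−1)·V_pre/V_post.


V_post = 38.8 − 5.9·(118/60) = 27.1967
SG_post = 1 + (1.048 − 1)·38.8/27.1967

1.0685


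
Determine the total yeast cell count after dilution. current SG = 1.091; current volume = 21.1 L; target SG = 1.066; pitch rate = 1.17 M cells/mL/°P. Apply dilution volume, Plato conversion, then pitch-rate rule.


V_w = V·((SG_c−1)/(SG_t−1)−1);  °P = 259 − 259/SG_t;  cells = rate·(V+V_w)·°P
V_w = 21.1·((1.091−1)/(1.066−1)−1) = 7.9924
V_final = 21.1 + 7.9924 = 29.0924
°P = 259 − 259/1.066 = 16.0356
cells = 1.17·29.0924·16.0356

545.8235 billion cells


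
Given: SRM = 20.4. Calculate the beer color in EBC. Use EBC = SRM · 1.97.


EBC = 20.4 · 1.97

40.1880 EBC


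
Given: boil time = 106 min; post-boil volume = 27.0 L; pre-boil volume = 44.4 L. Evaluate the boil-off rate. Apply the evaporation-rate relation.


rate = (V_pre − V_post) / (t_min/60)
rate = (44.4 − 27.0) / (106/60)

9.8491 L/hr


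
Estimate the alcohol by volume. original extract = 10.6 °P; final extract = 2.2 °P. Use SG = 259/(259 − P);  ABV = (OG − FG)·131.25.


OG = 259/(259 − 10.6) = 1.0427
FG = 259/(259 − 2.2) = 1.0086
ABV = (1.0427 − 1.0086)·131.25

4.4764 % ABV


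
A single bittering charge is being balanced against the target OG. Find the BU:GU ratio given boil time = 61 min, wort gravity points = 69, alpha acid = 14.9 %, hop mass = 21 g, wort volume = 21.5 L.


U = 1.65·0.000125^(GP/1000)·(1−e^(−0.04t))/4.15;  IBU = (α/100)·m·U·1000/V;  BU:GU = IBU/GP
U = 1.65·0.000125^(69/1000)·(1−e^(−0.04·61))/4.15 = 0.1952
IBU = (14.9/100)·21·0.1952·1000/21.5 = 28.4108
BU:GU = 28.4108/69

0.4118


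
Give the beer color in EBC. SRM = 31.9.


EBC = SRM · 1.97
EBC = 31.9 · 1.97

62.8430 EBC


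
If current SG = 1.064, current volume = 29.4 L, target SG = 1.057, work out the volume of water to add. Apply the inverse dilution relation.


V_water = V·((SG_curr − 1)/(SG_target − 1) − 1)
V_water = 29.4·((1.064 − 1)/(1.057 − 1) − 1)

3.6105 L


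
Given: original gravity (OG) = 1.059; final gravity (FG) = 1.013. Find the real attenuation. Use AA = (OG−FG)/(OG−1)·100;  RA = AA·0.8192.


AA = (1.059 − 1.013)/(1.059 − 1)·100 = 77.9661
RA = 77.9661·0.8192

63.8698 %


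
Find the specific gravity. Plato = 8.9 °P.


SG = 259/(259 − P)
SG = 259/(259 − 8.9)

1.0356


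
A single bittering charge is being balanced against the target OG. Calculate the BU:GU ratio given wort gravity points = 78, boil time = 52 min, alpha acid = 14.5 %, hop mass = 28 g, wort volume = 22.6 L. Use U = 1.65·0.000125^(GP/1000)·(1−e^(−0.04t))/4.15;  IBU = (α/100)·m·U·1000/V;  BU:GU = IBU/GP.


U = 1.65·0.000125^(78/1000)·(1−e^(−0.04·52))/4.15 = 0.1726
IBU = (14.5/100)·28·0.1726·1000/22.6 = 31.0067
BU:GU = 31.0067/78

0.3975


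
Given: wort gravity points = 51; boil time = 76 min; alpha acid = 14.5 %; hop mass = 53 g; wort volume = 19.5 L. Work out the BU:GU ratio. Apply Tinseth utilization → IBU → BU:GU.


U = 1.65·0.000125^(GP/1000)·(1−e^(−0.04t))/4.15;  IBU = (α/100)·m·U·1000/V;  BU:GU = IBU/GP
U = 1.65·0.000125^(51/1000)·(1−e^(−0.04·76))/4.15 = 0.2394
IBU = (14.5/100)·53·0.2394·1000/19.5 = 94.3408
BU:GU = 94.3408/51

1.8498


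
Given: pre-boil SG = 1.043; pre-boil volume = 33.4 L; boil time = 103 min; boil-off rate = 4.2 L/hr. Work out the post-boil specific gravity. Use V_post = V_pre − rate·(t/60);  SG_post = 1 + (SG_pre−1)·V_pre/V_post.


V_post = 33.4 − 4.2·(103/60) = 26.1900
SG_post = 1 + (1.043 − 1)·33.4/26.1900

1.0548
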